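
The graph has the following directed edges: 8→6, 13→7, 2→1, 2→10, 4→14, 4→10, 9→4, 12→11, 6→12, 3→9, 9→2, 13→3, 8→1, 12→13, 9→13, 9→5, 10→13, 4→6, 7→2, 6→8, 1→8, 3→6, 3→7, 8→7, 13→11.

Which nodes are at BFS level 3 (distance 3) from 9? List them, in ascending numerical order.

Level 0: 9
Level 1: 2, 4, 5, 13
Level 2: 1, 3, 6, 7, 10, 11, 14
Level 3: 8, 12

8, 12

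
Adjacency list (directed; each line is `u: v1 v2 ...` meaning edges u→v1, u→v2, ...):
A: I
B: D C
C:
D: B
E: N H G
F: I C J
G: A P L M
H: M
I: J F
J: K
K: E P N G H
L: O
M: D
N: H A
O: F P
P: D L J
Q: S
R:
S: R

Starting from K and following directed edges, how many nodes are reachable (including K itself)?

16

BFS from K visits: K, E, P, N, G, H, D, L, J, A, M, B, O, I, C, F
Reachable nodes: 16 of 19 total.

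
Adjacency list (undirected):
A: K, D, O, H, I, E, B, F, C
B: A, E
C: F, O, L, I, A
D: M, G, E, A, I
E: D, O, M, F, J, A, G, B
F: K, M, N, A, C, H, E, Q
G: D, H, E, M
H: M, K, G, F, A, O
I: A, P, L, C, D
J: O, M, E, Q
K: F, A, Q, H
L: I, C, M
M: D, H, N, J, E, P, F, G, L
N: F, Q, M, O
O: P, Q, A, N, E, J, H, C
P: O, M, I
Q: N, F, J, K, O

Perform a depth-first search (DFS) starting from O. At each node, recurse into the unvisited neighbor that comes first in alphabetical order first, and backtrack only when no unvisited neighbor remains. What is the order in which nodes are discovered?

O A B E D G H F C I L M J Q K N P

Visit O
O → A
A → B
B → E
E → D
D → G
G → H
H → F
F → C
C → I
I → L
L → M
M → J
J → Q
Q → K
Q → N
M → P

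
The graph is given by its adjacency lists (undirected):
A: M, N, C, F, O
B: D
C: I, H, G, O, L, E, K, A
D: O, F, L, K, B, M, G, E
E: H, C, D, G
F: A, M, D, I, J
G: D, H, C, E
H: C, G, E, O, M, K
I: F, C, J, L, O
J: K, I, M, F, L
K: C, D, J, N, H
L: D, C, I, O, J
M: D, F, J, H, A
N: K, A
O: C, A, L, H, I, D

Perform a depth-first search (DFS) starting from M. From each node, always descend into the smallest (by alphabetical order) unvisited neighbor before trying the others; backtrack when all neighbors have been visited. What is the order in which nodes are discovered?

Visit M
M → A
A → C
C → E
E → D
D → B
D → F
F → I
I → J
J → K
K → H
H → G
H → O
O → L
K → N

M, A, C, E, D, B, F, I, J, K, H, G, O, L, N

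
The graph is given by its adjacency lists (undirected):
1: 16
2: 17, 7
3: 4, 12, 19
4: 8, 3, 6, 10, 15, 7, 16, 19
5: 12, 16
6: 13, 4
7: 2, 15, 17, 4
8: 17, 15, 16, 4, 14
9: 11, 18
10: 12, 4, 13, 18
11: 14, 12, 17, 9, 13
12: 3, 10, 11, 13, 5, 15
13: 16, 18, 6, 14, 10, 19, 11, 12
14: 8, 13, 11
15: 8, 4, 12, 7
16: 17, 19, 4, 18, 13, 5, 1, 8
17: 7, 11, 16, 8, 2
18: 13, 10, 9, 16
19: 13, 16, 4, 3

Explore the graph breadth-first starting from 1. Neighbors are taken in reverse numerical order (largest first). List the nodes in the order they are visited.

Visit 1; enqueue 16 → queue [16]
Visit 16; enqueue 19, 18, 17, 13, 8, 5, 4 → queue [19, 18, 17, 13, 8, 5, 4]
Visit 19; enqueue 3 → queue [18, 17, 13, 8, 5, 4, 3]
Visit 18; enqueue 10, 9 → queue [17, 13, 8, 5, 4, 3, 10, 9]
Visit 17; enqueue 11, 7, 2 → queue [13, 8, 5, 4, 3, 10, 9, 11, 7, 2]
Visit 13; enqueue 14, 12, 6 → queue [8, 5, 4, 3, 10, 9, 11, 7, 2, 14, 12, 6]
Visit 8; enqueue 15 → queue [5, 4, 3, 10, 9, 11, 7, 2, 14, 12, 6, 15]
Visit 5 → queue [4, 3, 10, 9, 11, 7, 2, 14, 12, 6, 15]
Visit 4 → queue [3, 10, 9, 11, 7, 2, 14, 12, 6, 15]
Visit 3 → queue [10, 9, 11, 7, 2, 14, 12, 6, 15]
Visit 10 → queue [9, 11, 7, 2, 14, 12, 6, 15]
Visit 9 → queue [11, 7, 2, 14, 12, 6, 15]
Visit 11 → queue [7, 2, 14, 12, 6, 15]
Visit 7 → queue [2, 14, 12, 6, 15]
Visit 2 → queue [14, 12, 6, 15]
Visit 14 → queue [12, 6, 15]
Visit 12 → queue [6, 15]
Visit 6 → queue [15]
Visit 15 → queue []

1, 16, 19, 18, 17, 13, 8, 5, 4, 3, 10, 9, 11, 7, 2, 14, 12, 6, 15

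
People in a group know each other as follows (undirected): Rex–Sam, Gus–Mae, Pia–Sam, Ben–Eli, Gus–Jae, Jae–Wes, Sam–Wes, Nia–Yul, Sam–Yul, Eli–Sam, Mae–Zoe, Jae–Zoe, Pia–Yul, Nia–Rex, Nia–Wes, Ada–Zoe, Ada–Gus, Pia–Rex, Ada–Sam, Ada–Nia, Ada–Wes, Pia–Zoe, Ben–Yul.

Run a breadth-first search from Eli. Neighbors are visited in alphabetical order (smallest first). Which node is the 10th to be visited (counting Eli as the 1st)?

Gus

Visit Eli; enqueue Ben, Sam → queue [Ben, Sam]
Visit Ben; enqueue Yul → queue [Sam, Yul]
Visit Sam; enqueue Ada, Pia, Rex, Wes → queue [Yul, Ada, Pia, Rex, Wes]
Visit Yul; enqueue Nia → queue [Ada, Pia, Rex, Wes, Nia]
Visit Ada; enqueue Gus, Zoe → queue [Pia, Rex, Wes, Nia, Gus, Zoe]
Visit Pia → queue [Rex, Wes, Nia, Gus, Zoe]
Visit Rex → queue [Wes, Nia, Gus, Zoe]
Visit Wes; enqueue Jae → queue [Nia, Gus, Zoe, Jae]
Visit Nia → queue [Gus, Zoe, Jae]
Visit Gus; enqueue Mae → queue [Zoe, Jae, Mae]
Visit Zoe → queue [Jae, Mae]
Visit Jae → queue [Mae]
Visit Mae → queue []

Visit order: Eli, Ben, Sam, Yul, Ada, Pia, Rex, Wes, Nia, Gus, Zoe, Jae, Mae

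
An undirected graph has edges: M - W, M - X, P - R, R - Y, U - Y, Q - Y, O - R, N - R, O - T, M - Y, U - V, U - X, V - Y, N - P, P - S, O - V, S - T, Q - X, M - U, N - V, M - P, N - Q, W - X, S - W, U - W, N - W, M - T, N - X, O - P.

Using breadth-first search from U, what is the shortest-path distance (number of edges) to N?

2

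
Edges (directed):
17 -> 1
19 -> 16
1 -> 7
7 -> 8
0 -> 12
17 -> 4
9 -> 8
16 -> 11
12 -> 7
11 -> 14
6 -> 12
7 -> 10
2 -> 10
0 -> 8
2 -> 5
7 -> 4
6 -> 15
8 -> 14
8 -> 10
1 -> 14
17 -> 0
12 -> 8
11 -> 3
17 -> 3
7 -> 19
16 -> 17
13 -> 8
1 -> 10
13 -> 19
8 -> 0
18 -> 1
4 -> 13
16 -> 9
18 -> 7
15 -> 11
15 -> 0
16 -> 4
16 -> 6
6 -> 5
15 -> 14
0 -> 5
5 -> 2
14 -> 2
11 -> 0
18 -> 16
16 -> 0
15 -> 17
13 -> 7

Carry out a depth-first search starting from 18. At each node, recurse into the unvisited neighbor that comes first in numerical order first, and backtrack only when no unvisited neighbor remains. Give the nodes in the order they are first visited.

18, 1, 7, 4, 13, 8, 0, 5, 2, 10, 12, 14, 19, 16, 6, 15, 11, 3, 17, 9

Visit 18
18 → 1
1 → 7
7 → 4
4 → 13
13 → 8
8 → 0
0 → 5
5 → 2
2 → 10
0 → 12
8 → 14
13 → 19
19 → 16
16 → 6
6 → 15
15 → 11
11 → 3
15 → 17
16 → 9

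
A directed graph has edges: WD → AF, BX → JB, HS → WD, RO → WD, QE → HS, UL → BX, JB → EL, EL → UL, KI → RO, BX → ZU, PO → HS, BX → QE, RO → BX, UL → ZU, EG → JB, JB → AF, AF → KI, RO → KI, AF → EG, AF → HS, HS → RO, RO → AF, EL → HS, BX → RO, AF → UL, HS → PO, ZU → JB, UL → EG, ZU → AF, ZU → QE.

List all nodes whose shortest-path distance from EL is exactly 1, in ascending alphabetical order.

HS, UL

Level 0: EL
Level 1: HS, UL
Level 2: BX, EG, PO, RO, WD, ZU
Level 3: AF, JB, KI, QE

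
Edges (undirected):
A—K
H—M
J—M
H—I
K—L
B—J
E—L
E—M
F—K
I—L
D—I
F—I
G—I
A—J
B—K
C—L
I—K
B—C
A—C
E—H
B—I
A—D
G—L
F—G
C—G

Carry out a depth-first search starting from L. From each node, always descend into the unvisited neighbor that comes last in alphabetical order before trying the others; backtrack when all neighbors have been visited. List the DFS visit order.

Visit L
L → K
K → I
I → H
H → M
M → J
J → B
B → C
C → G
G → F
C → A
A → D
M → E

L, K, I, H, M, J, B, C, G, F, A, D, E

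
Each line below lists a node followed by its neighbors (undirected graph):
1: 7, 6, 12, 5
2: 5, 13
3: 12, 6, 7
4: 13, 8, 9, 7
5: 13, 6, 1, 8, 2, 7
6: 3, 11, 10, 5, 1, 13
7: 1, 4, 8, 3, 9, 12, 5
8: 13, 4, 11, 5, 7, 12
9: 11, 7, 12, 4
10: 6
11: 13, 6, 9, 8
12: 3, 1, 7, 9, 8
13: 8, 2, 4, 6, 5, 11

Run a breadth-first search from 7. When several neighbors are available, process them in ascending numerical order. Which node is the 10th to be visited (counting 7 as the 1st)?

Visit 7; enqueue 1, 3, 4, 5, 8, 9, 12 → queue [1, 3, 4, 5, 8, 9, 12]
Visit 1; enqueue 6 → queue [3, 4, 5, 8, 9, 12, 6]
Visit 3 → queue [4, 5, 8, 9, 12, 6]
Visit 4; enqueue 13 → queue [5, 8, 9, 12, 6, 13]
Visit 5; enqueue 2 → queue [8, 9, 12, 6, 13, 2]
Visit 8; enqueue 11 → queue [9, 12, 6, 13, 2, 11]
Visit 9 → queue [12, 6, 13, 2, 11]
Visit 12 → queue [6, 13, 2, 11]
Visit 6; enqueue 10 → queue [13, 2, 11, 10]
Visit 13 → queue [2, 11, 10]
Visit 2 → queue [11, 10]
Visit 11 → queue [10]
Visit 10 → queue []

Visit order: 7, 1, 3, 4, 5, 8, 9, 12, 6, 13, 2, 11, 10

13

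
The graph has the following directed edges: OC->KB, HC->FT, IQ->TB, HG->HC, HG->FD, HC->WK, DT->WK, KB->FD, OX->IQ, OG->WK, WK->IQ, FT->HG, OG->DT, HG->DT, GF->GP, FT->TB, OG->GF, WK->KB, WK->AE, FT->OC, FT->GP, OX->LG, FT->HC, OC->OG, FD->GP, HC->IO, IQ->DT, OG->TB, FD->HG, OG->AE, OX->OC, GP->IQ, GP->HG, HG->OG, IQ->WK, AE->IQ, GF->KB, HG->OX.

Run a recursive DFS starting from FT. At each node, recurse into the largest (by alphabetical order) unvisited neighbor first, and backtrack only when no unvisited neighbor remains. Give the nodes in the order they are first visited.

FT → TB → OC → OG → WK → KB → FD → HG → OX → LG → IQ → DT → HC → IO → GP → AE → GF

Visit FT
FT → TB
FT → OC
OC → OG
OG → WK
WK → KB
KB → FD
FD → HG
HG → OX
OX → LG
OX → IQ
IQ → DT
HG → HC
HC → IO
FD → GP
WK → AE
OG → GF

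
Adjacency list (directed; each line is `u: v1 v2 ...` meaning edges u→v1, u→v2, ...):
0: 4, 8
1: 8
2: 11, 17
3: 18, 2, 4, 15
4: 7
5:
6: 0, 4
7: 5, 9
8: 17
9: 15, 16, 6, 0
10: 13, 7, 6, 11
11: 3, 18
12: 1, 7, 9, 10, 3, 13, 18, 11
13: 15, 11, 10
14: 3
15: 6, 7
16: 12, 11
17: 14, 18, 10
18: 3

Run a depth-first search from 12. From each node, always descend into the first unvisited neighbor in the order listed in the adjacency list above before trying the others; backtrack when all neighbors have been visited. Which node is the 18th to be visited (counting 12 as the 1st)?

10

Visit 12
12 → 1
1 → 8
8 → 17
17 → 14
14 → 3
3 → 18
3 → 2
2 → 11
3 → 4
4 → 7
7 → 5
7 → 9
9 → 15
15 → 6
6 → 0
9 → 16
17 → 10
10 → 13

Visit order: 12, 1, 8, 17, 14, 3, 18, 2, 11, 4, 7, 5, 9, 15, 6, 0, 16, 10, 13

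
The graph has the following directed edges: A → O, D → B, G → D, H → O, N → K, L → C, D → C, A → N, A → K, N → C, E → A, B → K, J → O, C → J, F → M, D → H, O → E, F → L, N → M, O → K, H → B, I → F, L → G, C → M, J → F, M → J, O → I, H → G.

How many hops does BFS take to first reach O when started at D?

Level 0: D
Level 1: B, C, H
Level 2: G, J, K, M, O
Level 3: E, F, I
Level 4: A, L
Level 5: N
O first appears at level 2.

2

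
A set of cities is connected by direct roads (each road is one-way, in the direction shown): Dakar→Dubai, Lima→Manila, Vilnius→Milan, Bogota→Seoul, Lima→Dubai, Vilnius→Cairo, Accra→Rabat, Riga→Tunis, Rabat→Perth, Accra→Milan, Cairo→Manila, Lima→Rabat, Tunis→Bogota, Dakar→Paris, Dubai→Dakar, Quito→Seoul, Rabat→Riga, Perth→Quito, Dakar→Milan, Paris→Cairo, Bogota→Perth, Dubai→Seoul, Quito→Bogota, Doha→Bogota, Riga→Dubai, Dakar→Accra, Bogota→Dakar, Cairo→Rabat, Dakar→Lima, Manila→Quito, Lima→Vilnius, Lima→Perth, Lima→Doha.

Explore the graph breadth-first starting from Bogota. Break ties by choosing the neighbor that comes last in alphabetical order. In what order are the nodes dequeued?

Visit Bogota; enqueue Seoul, Perth, Dakar → queue [Seoul, Perth, Dakar]
Visit Seoul → queue [Perth, Dakar]
Visit Perth; enqueue Quito → queue [Dakar, Quito]
Visit Dakar; enqueue Paris, Milan, Lima, Dubai, Accra → queue [Quito, Paris, Milan, Lima, Dubai, Accra]
Visit Quito → queue [Paris, Milan, Lima, Dubai, Accra]
Visit Paris; enqueue Cairo → queue [Milan, Lima, Dubai, Accra, Cairo]
Visit Milan → queue [Lima, Dubai, Accra, Cairo]
Visit Lima; enqueue Vilnius, Rabat, Manila, Doha → queue [Dubai, Accra, Cairo, Vilnius, Rabat, Manila, Doha]
Visit Dubai → queue [Accra, Cairo, Vilnius, Rabat, Manila, Doha]
Visit Accra → queue [Cairo, Vilnius, Rabat, Manila, Doha]
Visit Cairo → queue [Vilnius, Rabat, Manila, Doha]
Visit Vilnius → queue [Rabat, Manila, Doha]
Visit Rabat; enqueue Riga → queue [Manila, Doha, Riga]
Visit Manila → queue [Doha, Riga]
Visit Doha → queue [Riga]
Visit Riga; enqueue Tunis → queue [Tunis]
Visit Tunis → queue []

Bogota -> Seoul -> Perth -> Dakar -> Quito -> Paris -> Milan -> Lima -> Dubai -> Accra -> Cairo -> Vilnius -> Rabat -> Manila -> Doha -> Riga -> Tunis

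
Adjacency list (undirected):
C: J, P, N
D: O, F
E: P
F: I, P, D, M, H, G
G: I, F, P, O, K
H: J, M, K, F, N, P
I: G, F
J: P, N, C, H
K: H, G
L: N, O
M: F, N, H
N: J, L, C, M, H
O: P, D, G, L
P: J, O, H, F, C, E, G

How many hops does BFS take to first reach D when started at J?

3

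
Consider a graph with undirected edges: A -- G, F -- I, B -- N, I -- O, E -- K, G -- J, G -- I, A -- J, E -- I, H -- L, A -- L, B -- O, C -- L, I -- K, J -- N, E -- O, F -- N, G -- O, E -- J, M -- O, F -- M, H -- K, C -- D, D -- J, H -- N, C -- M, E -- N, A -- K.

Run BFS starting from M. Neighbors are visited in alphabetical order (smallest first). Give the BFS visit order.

M, C, F, O, D, L, I, N, B, E, G, J, A, H, K

Visit M; enqueue C, F, O → queue [C, F, O]
Visit C; enqueue D, L → queue [F, O, D, L]
Visit F; enqueue I, N → queue [O, D, L, I, N]
Visit O; enqueue B, E, G → queue [D, L, I, N, B, E, G]
Visit D; enqueue J → queue [L, I, N, B, E, G, J]
Visit L; enqueue A, H → queue [I, N, B, E, G, J, A, H]
Visit I; enqueue K → queue [N, B, E, G, J, A, H, K]
Visit N → queue [B, E, G, J, A, H, K]
Visit B → queue [E, G, J, A, H, K]
Visit E → queue [G, J, A, H, K]
Visit G → queue [J, A, H, K]
Visit J → queue [A, H, K]
Visit A → queue [H, K]
Visit H → queue [K]
Visit K → queue []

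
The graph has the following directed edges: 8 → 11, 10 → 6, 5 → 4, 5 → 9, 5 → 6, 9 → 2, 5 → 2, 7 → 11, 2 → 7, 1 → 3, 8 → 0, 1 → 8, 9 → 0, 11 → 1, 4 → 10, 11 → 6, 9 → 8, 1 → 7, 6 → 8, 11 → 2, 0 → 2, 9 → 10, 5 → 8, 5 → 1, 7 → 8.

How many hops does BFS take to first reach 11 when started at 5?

Level 0: 5
Level 1: 1, 2, 4, 6, 8, 9
Level 2: 0, 3, 7, 10, 11
11 first appears at level 2.

2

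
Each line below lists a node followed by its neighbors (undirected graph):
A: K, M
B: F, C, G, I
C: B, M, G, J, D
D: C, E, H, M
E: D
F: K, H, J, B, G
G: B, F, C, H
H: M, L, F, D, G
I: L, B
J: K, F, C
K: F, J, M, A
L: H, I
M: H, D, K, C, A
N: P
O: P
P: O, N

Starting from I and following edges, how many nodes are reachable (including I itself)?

13

BFS from I visits: I, B, L, C, F, G, H, D, J, M, K, E, A
Reachable nodes: 13 of 16 total.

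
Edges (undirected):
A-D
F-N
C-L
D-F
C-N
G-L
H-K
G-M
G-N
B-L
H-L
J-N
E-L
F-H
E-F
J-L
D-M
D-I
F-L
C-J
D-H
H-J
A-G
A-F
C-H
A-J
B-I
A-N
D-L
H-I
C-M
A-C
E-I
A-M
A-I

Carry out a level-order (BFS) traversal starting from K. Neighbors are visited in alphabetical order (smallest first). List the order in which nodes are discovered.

K, H, C, D, F, I, J, L, A, M, N, E, B, G

Visit K; enqueue H → queue [H]
Visit H; enqueue C, D, F, I, J, L → queue [C, D, F, I, J, L]
Visit C; enqueue A, M, N → queue [D, F, I, J, L, A, M, N]
Visit D → queue [F, I, J, L, A, M, N]
Visit F; enqueue E → queue [I, J, L, A, M, N, E]
Visit I; enqueue B → queue [J, L, A, M, N, E, B]
Visit J → queue [L, A, M, N, E, B]
Visit L; enqueue G → queue [A, M, N, E, B, G]
Visit A → queue [M, N, E, B, G]
Visit M → queue [N, E, B, G]
Visit N → queue [E, B, G]
Visit E → queue [B, G]
Visit B → queue [G]
Visit G → queue []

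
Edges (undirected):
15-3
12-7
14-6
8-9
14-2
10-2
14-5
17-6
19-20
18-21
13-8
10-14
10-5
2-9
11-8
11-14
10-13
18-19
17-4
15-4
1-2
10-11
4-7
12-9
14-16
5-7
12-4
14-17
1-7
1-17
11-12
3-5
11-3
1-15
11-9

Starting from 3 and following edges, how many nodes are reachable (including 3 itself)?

17

BFS from 3 visits: 3, 5, 11, 15, 7, 10, 14, 8, 9, 12, 1, 4, 2, 13, 6, 16, 17
Reachable nodes: 17 of 21 total.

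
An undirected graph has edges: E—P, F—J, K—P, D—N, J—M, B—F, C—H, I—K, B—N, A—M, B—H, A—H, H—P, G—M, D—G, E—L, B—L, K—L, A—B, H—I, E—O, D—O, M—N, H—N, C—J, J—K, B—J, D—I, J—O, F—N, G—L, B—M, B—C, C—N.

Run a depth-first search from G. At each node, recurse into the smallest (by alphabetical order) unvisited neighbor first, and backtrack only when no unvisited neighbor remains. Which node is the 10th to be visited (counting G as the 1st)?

N

Visit G
G → D
D → I
I → H
H → A
A → B
B → C
C → J
J → F
F → N
N → M
J → K
K → L
L → E
E → O
E → P

Visit order: G, D, I, H, A, B, C, J, F, N, M, K, L, E, O, P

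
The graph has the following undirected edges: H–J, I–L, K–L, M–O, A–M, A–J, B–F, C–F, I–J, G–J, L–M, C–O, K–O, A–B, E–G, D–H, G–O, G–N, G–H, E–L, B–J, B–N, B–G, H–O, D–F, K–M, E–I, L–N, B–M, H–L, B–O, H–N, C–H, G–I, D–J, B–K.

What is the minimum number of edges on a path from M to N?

2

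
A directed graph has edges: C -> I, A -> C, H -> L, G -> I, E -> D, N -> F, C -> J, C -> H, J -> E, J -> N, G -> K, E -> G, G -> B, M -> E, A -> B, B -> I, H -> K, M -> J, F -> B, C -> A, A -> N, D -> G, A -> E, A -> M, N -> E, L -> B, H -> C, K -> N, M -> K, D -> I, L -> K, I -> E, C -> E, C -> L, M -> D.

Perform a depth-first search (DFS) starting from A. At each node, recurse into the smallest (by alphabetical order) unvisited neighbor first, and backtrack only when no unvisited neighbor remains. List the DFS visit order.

A, B, I, E, D, G, K, N, F, C, H, L, J, M

Visit A
A → B
B → I
I → E
E → D
D → G
G → K
K → N
N → F
A → C
C → H
H → L
C → J
A → M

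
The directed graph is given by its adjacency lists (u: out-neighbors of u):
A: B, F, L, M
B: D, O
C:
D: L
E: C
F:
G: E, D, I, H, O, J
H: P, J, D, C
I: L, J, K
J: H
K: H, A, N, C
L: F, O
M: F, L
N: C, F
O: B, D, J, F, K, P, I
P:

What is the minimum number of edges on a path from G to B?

Level 0: G
Level 1: D, E, H, I, J, O
Level 2: B, C, F, K, L, P
Level 3: A, N
Level 4: M
B first appears at level 2.

2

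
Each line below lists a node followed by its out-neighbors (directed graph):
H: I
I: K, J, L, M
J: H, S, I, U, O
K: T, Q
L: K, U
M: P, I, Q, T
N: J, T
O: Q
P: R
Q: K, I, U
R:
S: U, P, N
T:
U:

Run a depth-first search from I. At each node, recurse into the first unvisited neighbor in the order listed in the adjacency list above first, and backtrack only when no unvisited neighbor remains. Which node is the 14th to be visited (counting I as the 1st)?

Visit I
I → K
K → T
K → Q
Q → U
I → J
J → H
J → S
S → P
P → R
S → N
J → O
I → L
I → M

Visit order: I, K, T, Q, U, J, H, S, P, R, N, O, L, M

M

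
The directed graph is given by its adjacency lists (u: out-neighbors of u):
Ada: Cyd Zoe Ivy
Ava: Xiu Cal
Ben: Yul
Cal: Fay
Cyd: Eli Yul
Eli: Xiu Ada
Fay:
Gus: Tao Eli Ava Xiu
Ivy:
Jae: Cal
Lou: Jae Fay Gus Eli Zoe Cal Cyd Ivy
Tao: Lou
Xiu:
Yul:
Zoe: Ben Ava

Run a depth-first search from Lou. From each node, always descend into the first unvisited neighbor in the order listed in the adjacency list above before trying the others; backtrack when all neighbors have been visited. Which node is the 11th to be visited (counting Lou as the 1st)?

Visit Lou
Lou → Jae
Jae → Cal
Cal → Fay
Lou → Gus
Gus → Tao
Gus → Eli
Eli → Xiu
Eli → Ada
Ada → Cyd
Cyd → Yul
Ada → Zoe
Zoe → Ben
Zoe → Ava
Ada → Ivy

Visit order: Lou, Jae, Cal, Fay, Gus, Tao, Eli, Xiu, Ada, Cyd, Yul, Zoe, Ben, Ava, Ivy

Yul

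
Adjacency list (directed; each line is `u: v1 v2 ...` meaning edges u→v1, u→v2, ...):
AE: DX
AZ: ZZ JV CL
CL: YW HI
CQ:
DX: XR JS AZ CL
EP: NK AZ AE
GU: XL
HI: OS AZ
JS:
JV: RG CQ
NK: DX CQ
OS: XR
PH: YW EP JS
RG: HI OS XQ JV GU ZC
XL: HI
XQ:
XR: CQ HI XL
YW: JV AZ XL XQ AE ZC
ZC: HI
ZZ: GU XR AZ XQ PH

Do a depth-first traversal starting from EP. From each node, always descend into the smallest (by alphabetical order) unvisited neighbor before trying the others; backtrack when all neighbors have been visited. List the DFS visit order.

Visit EP
EP → AE
AE → DX
DX → AZ
AZ → CL
CL → HI
HI → OS
OS → XR
XR → CQ
XR → XL
CL → YW
YW → JV
JV → RG
RG → GU
RG → XQ
RG → ZC
AZ → ZZ
ZZ → PH
PH → JS
EP → NK

EP -> AE -> DX -> AZ -> CL -> HI -> OS -> XR -> CQ -> XL -> YW -> JV -> RG -> GU -> XQ -> ZC -> ZZ -> PH -> JS -> NK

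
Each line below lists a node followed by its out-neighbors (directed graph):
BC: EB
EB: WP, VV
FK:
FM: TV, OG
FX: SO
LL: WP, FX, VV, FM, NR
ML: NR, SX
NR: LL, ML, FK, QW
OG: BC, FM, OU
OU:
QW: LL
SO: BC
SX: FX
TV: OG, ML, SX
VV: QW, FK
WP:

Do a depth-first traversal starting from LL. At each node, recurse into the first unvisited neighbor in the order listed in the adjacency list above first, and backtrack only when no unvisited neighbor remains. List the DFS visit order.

Visit LL
LL → WP
LL → FX
FX → SO
SO → BC
BC → EB
EB → VV
VV → QW
VV → FK
LL → FM
FM → TV
TV → OG
OG → OU
TV → ML
ML → NR
ML → SX

LL WP FX SO BC EB VV QW FK FM TV OG OU ML NR SX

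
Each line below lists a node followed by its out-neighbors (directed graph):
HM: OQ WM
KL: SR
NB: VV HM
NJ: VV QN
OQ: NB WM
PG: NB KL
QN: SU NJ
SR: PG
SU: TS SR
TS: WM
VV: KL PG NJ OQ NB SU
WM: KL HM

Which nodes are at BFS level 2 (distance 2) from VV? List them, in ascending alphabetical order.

Level 0: VV
Level 1: KL, NB, NJ, OQ, PG, SU
Level 2: HM, QN, SR, TS, WM

HM, QN, SR, TS, WM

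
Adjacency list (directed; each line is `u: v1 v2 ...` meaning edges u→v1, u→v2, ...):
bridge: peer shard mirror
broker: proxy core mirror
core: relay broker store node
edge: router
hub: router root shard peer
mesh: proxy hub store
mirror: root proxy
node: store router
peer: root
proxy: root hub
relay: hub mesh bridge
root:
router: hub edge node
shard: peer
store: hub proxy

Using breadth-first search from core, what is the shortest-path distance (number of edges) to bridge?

2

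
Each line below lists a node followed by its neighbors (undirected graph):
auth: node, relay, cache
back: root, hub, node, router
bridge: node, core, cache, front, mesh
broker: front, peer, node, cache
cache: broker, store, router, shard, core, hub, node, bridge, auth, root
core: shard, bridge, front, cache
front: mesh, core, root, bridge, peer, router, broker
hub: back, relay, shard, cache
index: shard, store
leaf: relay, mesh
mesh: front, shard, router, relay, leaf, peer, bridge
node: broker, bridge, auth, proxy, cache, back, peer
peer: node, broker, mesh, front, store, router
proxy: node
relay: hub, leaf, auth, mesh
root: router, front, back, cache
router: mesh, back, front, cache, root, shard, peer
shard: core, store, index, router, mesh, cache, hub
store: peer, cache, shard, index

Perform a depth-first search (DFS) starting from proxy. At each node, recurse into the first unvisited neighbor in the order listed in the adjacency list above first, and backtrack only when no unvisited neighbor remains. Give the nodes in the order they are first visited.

proxy node broker front mesh shard core bridge cache store peer router back root hub relay leaf auth index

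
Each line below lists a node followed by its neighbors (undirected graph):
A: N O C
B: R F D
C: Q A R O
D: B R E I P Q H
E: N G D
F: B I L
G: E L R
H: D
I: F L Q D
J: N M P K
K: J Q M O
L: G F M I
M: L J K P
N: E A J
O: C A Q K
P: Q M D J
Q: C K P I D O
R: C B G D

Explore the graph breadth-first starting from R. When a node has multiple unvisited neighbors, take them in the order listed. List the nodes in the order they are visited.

R, C, B, G, D, Q, A, O, F, E, L, I, P, H, K, N, M, J

Visit R; enqueue C, B, G, D → queue [C, B, G, D]
Visit C; enqueue Q, A, O → queue [B, G, D, Q, A, O]
Visit B; enqueue F → queue [G, D, Q, A, O, F]
Visit G; enqueue E, L → queue [D, Q, A, O, F, E, L]
Visit D; enqueue I, P, H → queue [Q, A, O, F, E, L, I, P, H]
Visit Q; enqueue K → queue [A, O, F, E, L, I, P, H, K]
Visit A; enqueue N → queue [O, F, E, L, I, P, H, K, N]
Visit O → queue [F, E, L, I, P, H, K, N]
Visit F → queue [E, L, I, P, H, K, N]
Visit E → queue [L, I, P, H, K, N]
Visit L; enqueue M → queue [I, P, H, K, N, M]
Visit I → queue [P, H, K, N, M]
Visit P; enqueue J → queue [H, K, N, M, J]
Visit H → queue [K, N, M, J]
Visit K → queue [N, M, J]
Visit N → queue [M, J]
Visit M → queue [J]
Visit J → queue []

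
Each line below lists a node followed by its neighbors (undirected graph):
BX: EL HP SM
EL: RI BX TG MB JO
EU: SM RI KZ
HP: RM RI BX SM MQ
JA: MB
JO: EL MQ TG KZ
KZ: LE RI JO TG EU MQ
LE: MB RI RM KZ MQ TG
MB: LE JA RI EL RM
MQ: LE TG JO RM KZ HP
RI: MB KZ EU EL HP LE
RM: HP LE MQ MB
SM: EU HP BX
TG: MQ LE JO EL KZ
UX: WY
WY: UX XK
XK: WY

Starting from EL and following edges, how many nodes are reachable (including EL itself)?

BFS from EL visits: EL, BX, JO, MB, RI, TG, HP, SM, KZ, MQ, JA, LE, RM, EU
Reachable nodes: 14 of 17 total.

14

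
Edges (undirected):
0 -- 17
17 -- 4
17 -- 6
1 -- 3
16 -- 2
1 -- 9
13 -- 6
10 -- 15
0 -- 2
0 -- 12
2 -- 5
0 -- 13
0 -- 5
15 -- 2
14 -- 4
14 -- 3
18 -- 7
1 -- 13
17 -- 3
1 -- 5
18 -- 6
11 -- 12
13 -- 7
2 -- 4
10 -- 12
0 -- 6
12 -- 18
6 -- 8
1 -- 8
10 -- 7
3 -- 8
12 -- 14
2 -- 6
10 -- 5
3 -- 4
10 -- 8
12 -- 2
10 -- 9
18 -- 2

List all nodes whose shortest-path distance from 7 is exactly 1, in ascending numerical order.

Level 0: 7
Level 1: 10, 13, 18
Level 2: 0, 1, 2, 5, 6, 8, 9, 12, 15
Level 3: 3, 4, 11, 14, 16, 17

10, 13, 18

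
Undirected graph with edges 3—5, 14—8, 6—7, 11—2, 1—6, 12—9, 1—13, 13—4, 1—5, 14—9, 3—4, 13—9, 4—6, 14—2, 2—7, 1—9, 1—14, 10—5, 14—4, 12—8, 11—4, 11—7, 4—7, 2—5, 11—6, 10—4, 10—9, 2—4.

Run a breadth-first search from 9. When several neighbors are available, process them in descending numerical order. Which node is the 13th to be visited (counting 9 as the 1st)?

Visit 9; enqueue 14, 13, 12, 10, 1 → queue [14, 13, 12, 10, 1]
Visit 14; enqueue 8, 4, 2 → queue [13, 12, 10, 1, 8, 4, 2]
Visit 13 → queue [12, 10, 1, 8, 4, 2]
Visit 12 → queue [10, 1, 8, 4, 2]
Visit 10; enqueue 5 → queue [1, 8, 4, 2, 5]
Visit 1; enqueue 6 → queue [8, 4, 2, 5, 6]
Visit 8 → queue [4, 2, 5, 6]
Visit 4; enqueue 11, 7, 3 → queue [2, 5, 6, 11, 7, 3]
Visit 2 → queue [5, 6, 11, 7, 3]
Visit 5 → queue [6, 11, 7, 3]
Visit 6 → queue [11, 7, 3]
Visit 11 → queue [7, 3]
Visit 7 → queue [3]
Visit 3 → queue []

Visit order: 9, 14, 13, 12, 10, 1, 8, 4, 2, 5, 6, 11, 7, 3

7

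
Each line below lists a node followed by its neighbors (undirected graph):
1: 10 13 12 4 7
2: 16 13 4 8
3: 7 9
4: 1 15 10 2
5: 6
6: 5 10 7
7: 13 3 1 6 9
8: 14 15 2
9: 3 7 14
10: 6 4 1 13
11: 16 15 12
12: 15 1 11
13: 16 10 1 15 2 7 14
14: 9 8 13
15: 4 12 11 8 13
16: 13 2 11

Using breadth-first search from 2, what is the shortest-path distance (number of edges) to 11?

2

Level 0: 2
Level 1: 4, 8, 13, 16
Level 2: 1, 7, 10, 11, 14, 15
Level 3: 3, 6, 9, 12
Level 4: 5
11 first appears at level 2.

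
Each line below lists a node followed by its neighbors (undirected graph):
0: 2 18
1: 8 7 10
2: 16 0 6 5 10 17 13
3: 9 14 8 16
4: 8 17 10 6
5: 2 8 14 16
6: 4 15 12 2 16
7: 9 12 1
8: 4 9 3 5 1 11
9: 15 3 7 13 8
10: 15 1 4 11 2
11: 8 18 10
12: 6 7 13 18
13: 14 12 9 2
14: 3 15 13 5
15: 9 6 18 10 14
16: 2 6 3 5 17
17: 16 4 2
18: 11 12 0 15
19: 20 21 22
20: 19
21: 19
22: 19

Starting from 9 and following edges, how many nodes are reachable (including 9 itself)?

19

BFS from 9 visits: 9, 15, 13, 8, 7, 3, 18, 14, 10, 6, 12, 2, 11, 5, 4, 1, 16, 0, 17
Reachable nodes: 19 of 23 total.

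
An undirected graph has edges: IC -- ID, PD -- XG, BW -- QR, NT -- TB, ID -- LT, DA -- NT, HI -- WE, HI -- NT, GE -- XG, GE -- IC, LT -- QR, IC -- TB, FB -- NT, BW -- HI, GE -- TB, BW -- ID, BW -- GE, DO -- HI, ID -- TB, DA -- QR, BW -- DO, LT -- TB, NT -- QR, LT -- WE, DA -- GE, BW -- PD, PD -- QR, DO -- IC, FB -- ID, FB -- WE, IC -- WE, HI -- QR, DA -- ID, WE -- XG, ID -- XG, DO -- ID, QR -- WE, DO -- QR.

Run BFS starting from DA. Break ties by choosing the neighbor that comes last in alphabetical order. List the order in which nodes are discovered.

Visit DA; enqueue QR, NT, ID, GE → queue [QR, NT, ID, GE]
Visit QR; enqueue WE, PD, LT, HI, DO, BW → queue [NT, ID, GE, WE, PD, LT, HI, DO, BW]
Visit NT; enqueue TB, FB → queue [ID, GE, WE, PD, LT, HI, DO, BW, TB, FB]
Visit ID; enqueue XG, IC → queue [GE, WE, PD, LT, HI, DO, BW, TB, FB, XG, IC]
Visit GE → queue [WE, PD, LT, HI, DO, BW, TB, FB, XG, IC]
Visit WE → queue [PD, LT, HI, DO, BW, TB, FB, XG, IC]
Visit PD → queue [LT, HI, DO, BW, TB, FB, XG, IC]
Visit LT → queue [HI, DO, BW, TB, FB, XG, IC]
Visit HI → queue [DO, BW, TB, FB, XG, IC]
Visit DO → queue [BW, TB, FB, XG, IC]
Visit BW → queue [TB, FB, XG, IC]
Visit TB → queue [FB, XG, IC]
Visit FB → queue [XG, IC]
Visit XG → queue [IC]
Visit IC → queue []

DA, QR, NT, ID, GE, WE, PD, LT, HI, DO, BW, TB, FB, XG, IC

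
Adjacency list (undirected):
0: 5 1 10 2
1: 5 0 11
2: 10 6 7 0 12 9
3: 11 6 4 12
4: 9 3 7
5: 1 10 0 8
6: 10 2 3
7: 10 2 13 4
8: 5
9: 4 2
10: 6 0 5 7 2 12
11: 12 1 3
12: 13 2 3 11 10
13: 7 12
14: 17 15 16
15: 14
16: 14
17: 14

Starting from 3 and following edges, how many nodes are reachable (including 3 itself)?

BFS from 3 visits: 3, 11, 6, 4, 12, 1, 10, 2, 9, 7, 13, 5, 0, 8
Reachable nodes: 14 of 18 total.

14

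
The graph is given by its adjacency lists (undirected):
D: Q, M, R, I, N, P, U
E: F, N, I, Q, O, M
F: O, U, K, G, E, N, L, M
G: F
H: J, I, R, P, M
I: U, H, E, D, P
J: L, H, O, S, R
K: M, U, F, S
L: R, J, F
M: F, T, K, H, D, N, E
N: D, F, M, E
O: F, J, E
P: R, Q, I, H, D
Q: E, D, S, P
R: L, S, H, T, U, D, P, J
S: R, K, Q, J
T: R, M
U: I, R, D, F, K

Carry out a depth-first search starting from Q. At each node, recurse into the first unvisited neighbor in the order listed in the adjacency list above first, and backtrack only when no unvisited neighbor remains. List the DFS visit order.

Q, E, F, O, J, L, R, S, K, M, T, H, I, U, D, N, P, G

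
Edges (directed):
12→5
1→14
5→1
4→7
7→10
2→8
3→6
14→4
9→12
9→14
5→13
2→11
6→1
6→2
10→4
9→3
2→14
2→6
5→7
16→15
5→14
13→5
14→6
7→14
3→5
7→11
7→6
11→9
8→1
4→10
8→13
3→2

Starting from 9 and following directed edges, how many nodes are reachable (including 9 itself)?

14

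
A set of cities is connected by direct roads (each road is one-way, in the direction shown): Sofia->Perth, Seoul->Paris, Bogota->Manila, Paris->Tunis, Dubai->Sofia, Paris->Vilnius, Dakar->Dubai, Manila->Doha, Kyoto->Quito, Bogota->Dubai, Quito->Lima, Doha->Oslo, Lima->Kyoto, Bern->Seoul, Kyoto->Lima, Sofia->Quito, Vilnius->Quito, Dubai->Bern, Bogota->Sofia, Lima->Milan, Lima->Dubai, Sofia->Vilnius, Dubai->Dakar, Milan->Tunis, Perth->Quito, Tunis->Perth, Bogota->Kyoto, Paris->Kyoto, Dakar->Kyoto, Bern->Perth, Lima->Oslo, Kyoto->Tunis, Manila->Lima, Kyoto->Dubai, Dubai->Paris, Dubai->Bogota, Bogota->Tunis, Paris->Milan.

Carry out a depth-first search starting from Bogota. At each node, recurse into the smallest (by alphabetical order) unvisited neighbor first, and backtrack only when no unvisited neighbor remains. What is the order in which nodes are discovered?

Bogota → Dubai → Bern → Perth → Quito → Lima → Kyoto → Tunis → Milan → Oslo → Seoul → Paris → Vilnius → Dakar → Sofia → Manila → Doha

Visit Bogota
Bogota → Dubai
Dubai → Bern
Bern → Perth
Perth → Quito
Quito → Lima
Lima → Kyoto
Kyoto → Tunis
Lima → Milan
Lima → Oslo
Bern → Seoul
Seoul → Paris
Paris → Vilnius
Dubai → Dakar
Dubai → Sofia
Bogota → Manila
Manila → Doha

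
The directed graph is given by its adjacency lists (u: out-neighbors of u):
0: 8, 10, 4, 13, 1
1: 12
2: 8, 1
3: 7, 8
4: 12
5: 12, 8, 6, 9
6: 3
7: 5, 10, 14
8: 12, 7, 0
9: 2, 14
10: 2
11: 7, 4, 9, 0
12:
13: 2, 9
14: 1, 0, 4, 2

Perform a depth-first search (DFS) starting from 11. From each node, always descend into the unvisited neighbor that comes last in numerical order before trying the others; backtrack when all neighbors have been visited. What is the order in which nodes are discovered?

11 -> 9 -> 14 -> 4 -> 12 -> 2 -> 8 -> 7 -> 10 -> 5 -> 6 -> 3 -> 0 -> 13 -> 1

Visit 11
11 → 9
9 → 14
14 → 4
4 → 12
14 → 2
2 → 8
8 → 7
7 → 10
7 → 5
5 → 6
6 → 3
8 → 0
0 → 13
0 → 1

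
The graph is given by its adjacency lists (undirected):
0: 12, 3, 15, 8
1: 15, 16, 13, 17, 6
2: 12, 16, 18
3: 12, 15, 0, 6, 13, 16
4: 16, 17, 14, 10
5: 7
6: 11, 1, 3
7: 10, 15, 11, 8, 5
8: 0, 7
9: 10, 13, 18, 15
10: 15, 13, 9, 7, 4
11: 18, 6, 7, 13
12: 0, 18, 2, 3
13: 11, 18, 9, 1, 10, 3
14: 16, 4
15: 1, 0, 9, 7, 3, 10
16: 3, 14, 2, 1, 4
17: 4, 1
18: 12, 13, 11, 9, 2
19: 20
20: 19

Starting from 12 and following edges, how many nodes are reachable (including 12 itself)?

19

BFS from 12 visits: 12, 0, 2, 3, 18, 8, 15, 16, 6, 13, 9, 11, 7, 1, 10, 4, 14, 5, 17
Reachable nodes: 19 of 21 total.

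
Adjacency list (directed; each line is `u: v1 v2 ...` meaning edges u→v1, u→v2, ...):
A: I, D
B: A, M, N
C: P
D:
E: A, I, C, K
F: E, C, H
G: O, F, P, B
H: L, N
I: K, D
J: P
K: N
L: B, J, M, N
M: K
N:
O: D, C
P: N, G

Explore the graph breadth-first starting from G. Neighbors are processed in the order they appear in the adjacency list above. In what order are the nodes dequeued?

G → O → F → P → B → D → C → E → H → N → A → M → I → K → L → J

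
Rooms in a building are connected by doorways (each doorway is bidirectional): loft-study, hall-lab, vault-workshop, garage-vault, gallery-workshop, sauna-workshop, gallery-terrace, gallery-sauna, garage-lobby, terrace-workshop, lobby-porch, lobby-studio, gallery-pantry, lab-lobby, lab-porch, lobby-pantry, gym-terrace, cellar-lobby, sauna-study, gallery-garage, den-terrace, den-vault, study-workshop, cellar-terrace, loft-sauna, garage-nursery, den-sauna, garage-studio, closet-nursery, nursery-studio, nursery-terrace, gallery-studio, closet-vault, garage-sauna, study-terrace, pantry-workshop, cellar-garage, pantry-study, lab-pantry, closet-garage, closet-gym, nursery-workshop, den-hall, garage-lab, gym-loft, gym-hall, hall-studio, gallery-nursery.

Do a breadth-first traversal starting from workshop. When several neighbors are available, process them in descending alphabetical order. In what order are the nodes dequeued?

workshop, vault, terrace, study, sauna, pantry, nursery, gallery, garage, den, closet, gym, cellar, loft, lobby, lab, studio, hall, porch

Visit workshop; enqueue vault, terrace, study, sauna, pantry, nursery, gallery → queue [vault, terrace, study, sauna, pantry, nursery, gallery]
Visit vault; enqueue garage, den, closet → queue [terrace, study, sauna, pantry, nursery, gallery, garage, den, closet]
Visit terrace; enqueue gym, cellar → queue [study, sauna, pantry, nursery, gallery, garage, den, closet, gym, cellar]
Visit study; enqueue loft → queue [sauna, pantry, nursery, gallery, garage, den, closet, gym, cellar, loft]
Visit sauna → queue [pantry, nursery, gallery, garage, den, closet, gym, cellar, loft]
Visit pantry; enqueue lobby, lab → queue [nursery, gallery, garage, den, closet, gym, cellar, loft, lobby, lab]
Visit nursery; enqueue studio → queue [gallery, garage, den, closet, gym, cellar, loft, lobby, lab, studio]
Visit gallery → queue [garage, den, closet, gym, cellar, loft, lobby, lab, studio]
Visit garage → queue [den, closet, gym, cellar, loft, lobby, lab, studio]
Visit den; enqueue hall → queue [closet, gym, cellar, loft, lobby, lab, studio, hall]
Visit closet → queue [gym, cellar, loft, lobby, lab, studio, hall]
Visit gym → queue [cellar, loft, lobby, lab, studio, hall]
Visit cellar → queue [loft, lobby, lab, studio, hall]
Visit loft → queue [lobby, lab, studio, hall]
Visit lobby; enqueue porch → queue [lab, studio, hall, porch]
Visit lab → queue [studio, hall, porch]
Visit studio → queue [hall, porch]
Visit hall → queue [porch]
Visit porch → queue []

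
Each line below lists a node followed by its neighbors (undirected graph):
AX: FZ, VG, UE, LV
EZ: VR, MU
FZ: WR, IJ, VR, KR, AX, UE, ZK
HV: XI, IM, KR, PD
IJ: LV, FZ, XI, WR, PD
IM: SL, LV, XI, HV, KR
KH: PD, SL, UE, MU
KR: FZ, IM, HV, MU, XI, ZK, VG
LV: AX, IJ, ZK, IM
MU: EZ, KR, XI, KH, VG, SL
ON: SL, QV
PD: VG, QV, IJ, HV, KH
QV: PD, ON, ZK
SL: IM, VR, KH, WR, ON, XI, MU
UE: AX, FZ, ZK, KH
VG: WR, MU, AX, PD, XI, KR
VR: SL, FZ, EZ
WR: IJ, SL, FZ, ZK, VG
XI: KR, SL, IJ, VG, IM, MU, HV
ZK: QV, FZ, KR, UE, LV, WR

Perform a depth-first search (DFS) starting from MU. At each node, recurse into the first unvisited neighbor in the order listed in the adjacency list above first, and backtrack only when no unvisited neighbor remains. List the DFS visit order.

MU, EZ, VR, SL, IM, LV, AX, FZ, WR, IJ, XI, KR, HV, PD, VG, QV, ON, ZK, UE, KH

Visit MU
MU → EZ
EZ → VR
VR → SL
SL → IM
IM → LV
LV → AX
AX → FZ
FZ → WR
WR → IJ
IJ → XI
XI → KR
KR → HV
HV → PD
PD → VG
PD → QV
QV → ON
QV → ZK
ZK → UE
UE → KH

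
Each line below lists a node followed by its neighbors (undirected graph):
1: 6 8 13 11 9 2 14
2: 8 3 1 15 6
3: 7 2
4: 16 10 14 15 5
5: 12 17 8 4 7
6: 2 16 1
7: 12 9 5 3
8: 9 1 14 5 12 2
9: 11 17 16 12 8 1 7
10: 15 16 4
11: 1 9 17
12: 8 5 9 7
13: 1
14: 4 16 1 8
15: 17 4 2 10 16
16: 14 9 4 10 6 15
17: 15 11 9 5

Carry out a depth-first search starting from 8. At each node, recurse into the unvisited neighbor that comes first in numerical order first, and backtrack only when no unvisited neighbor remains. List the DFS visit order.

Visit 8
8 → 1
1 → 2
2 → 3
3 → 7
7 → 5
5 → 4
4 → 10
10 → 15
15 → 16
16 → 6
16 → 9
9 → 11
11 → 17
9 → 12
16 → 14
1 → 13

8, 1, 2, 3, 7, 5, 4, 10, 15, 16, 6, 9, 11, 17, 12, 14, 13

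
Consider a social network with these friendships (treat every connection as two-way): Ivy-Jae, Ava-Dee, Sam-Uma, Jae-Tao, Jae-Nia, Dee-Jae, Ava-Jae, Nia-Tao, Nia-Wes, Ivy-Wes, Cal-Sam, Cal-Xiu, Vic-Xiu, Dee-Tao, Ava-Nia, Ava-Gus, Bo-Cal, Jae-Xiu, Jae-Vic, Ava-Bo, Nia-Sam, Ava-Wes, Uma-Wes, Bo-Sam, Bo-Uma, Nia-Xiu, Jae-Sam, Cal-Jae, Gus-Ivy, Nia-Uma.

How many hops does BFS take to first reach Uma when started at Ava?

2

Level 0: Ava
Level 1: Bo, Dee, Gus, Jae, Nia, Wes
Level 2: Cal, Ivy, Sam, Tao, Uma, Vic, Xiu
Uma first appears at level 2.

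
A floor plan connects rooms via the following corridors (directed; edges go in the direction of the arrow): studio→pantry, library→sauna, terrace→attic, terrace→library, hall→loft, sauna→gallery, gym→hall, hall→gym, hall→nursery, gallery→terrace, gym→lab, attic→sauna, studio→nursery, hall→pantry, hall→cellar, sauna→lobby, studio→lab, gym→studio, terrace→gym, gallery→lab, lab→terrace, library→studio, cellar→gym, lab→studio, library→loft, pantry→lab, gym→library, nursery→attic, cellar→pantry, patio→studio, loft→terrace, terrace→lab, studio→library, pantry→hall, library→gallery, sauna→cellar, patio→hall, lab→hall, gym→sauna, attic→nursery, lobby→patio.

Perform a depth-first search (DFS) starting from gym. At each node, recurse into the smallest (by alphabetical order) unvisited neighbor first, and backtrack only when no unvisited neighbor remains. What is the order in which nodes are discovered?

Visit gym
gym → hall
hall → cellar
cellar → pantry
pantry → lab
lab → studio
studio → library
library → gallery
gallery → terrace
terrace → attic
attic → nursery
attic → sauna
sauna → lobby
lobby → patio
library → loft

gym, hall, cellar, pantry, lab, studio, library, gallery, terrace, attic, nursery, sauna, lobby, patio, loft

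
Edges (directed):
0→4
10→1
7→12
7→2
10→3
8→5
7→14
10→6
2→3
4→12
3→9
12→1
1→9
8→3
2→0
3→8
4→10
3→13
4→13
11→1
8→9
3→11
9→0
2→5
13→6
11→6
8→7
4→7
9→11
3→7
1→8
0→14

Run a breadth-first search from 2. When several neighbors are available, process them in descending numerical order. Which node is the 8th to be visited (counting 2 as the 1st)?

Visit 2; enqueue 5, 3, 0 → queue [5, 3, 0]
Visit 5 → queue [3, 0]
Visit 3; enqueue 13, 11, 9, 8, 7 → queue [0, 13, 11, 9, 8, 7]
Visit 0; enqueue 14, 4 → queue [13, 11, 9, 8, 7, 14, 4]
Visit 13; enqueue 6 → queue [11, 9, 8, 7, 14, 4, 6]
Visit 11; enqueue 1 → queue [9, 8, 7, 14, 4, 6, 1]
Visit 9 → queue [8, 7, 14, 4, 6, 1]
Visit 8 → queue [7, 14, 4, 6, 1]
Visit 7; enqueue 12 → queue [14, 4, 6, 1, 12]
Visit 14 → queue [4, 6, 1, 12]
Visit 4; enqueue 10 → queue [6, 1, 12, 10]
Visit 6 → queue [1, 12, 10]
Visit 1 → queue [12, 10]
Visit 12 → queue [10]
Visit 10 → queue []

Visit order: 2, 5, 3, 0, 13, 11, 9, 8, 7, 14, 4, 6, 1, 12, 10

8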